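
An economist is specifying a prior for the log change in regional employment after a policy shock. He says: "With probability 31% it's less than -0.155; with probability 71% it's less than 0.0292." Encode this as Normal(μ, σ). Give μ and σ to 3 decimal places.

μ = -0.068, σ = 0.176

The p-quantile of Normal(μ,σ) is μ + z_p·σ, with z_{0.31} = -0.4959 and z_{0.71} = 0.5534.
Eliminate σ: μ = (z₂·x₁ − z₁·x₂)/(z₂ − z₁) = (0.5534·-0.155 − (-0.4959)·0.0292)/1.049 = -0.068.
Then σ = (x₂ − x₁)/(z₂ − z₁) = (0.0292 − -0.155)/1.049 = 0.176.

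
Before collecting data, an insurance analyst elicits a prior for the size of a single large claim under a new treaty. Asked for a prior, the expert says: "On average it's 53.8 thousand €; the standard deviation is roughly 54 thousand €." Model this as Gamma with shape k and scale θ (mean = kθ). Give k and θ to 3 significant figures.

For Gamma(k, scale θ): mean = kθ, variance = kθ², so CV = 1/√k.
CV = SD/mean = 54/53.8 = 1.004, hence k = 1/CV² = 0.993.
Then θ = mean/k = 53.8/0.993 = 54.2.

k ≈ 0.993, θ ≈ 54.2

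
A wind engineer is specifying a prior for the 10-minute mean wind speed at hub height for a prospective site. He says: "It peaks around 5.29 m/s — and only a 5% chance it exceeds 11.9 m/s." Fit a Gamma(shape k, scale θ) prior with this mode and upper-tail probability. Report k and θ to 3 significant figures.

Gamma(k,θ) with k>1 has mode (k−1)θ, so θ = 5.29/(k−1).
Need P(X < 11.9) = 0.95 with θ tied to k this way. Start at k = 2, θ = 5.29: P(X<11.9) ≈ 0.657.
Too low — raise k to concentrate. Iterating converges to k ≈ 5.18.
Then θ = 5.29/(5.18−1) ≈ 1.27.

k ≈ 5.18, θ ≈ 1.27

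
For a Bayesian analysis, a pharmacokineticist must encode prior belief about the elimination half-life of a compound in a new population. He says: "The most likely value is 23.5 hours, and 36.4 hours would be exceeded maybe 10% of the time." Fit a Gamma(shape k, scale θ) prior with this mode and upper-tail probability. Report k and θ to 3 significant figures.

Gamma(k,θ) with k>1 has mode (k−1)θ, so θ = 23.5/(k−1).
Need P(X < 36.4) = 0.9 with θ tied to k this way. Start at k = 2, θ = 23.5: P(X<36.4) ≈ 0.458.
Too low — raise k to concentrate. Iterating converges to k ≈ 10.8.
Then θ = 23.5/(10.8−1) ≈ 2.41.

k ≈ 10.8, θ ≈ 2.41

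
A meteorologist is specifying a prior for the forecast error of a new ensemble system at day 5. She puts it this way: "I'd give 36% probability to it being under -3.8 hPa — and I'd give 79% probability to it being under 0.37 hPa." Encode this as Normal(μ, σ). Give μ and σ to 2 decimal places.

μ = -2.52, σ = 3.58

The p-quantile of Normal(μ,σ) is μ + z_p·σ, with z_{0.36} = -0.3585 and z_{0.79} = 0.8064.
Eliminate σ: μ = (z₂·x₁ − z₁·x₂)/(z₂ − z₁) = (0.8064·-3.8 − (-0.3585)·0.37)/1.165 = -2.52.
Then σ = (x₂ − x₁)/(z₂ − z₁) = (0.37 − -3.8)/1.165 = 3.58.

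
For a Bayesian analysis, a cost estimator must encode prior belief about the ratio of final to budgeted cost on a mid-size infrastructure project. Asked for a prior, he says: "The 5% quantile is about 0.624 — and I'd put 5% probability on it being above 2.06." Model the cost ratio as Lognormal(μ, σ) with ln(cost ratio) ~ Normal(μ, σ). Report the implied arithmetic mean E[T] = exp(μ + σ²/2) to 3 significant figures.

E[T] ≈ 1.21

If T ~ Lognormal(μ,σ) then ln T ~ Normal(μ,σ), so the p-quantile of ln T is μ + z_p·σ.
ln(0.624) = -0.4716 and ln(2.06) = 0.7227; z_{0.05} = -1.645, z_{0.95} = 1.645.
σ = (0.7227 − -0.4716)/(1.645 − (-1.645)) = 0.363.
μ = -0.4716 − (-1.645)·0.363 = 0.126.
E[T] = exp(μ + σ²/2) = exp(0.126 + 0.0659) = 1.21.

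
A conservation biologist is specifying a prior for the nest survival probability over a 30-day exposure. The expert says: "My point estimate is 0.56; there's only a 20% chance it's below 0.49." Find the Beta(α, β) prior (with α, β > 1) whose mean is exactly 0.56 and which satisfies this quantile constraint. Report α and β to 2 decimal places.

α ≈ 19.83, β ≈ 15.58

With mean 0.56 fixed, write α = 0.56s, β = 0.44s where s = α+β.
Need P(θ < 0.49) = 0.2 under Beta(0.56s, 0.44s). Normal approximation: (q−m)/√(m(1−m)/s) ≈ z_{0.2} = -0.842, so s ≈ 0.56·0.44·(-0.842)²/(0.49−0.56)² = 35.6.
At s = 35.6: P(θ<0.49) ≈ 0.199. Adjusting to match 0.2 gives s ≈ 35.42.
So α = 0.56·35.42 ≈ 19.83, β = 0.44·35.42 ≈ 15.58.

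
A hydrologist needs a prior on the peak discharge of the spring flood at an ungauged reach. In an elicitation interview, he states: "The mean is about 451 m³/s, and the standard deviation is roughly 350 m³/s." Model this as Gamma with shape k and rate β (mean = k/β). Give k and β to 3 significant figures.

k ≈ 1.66, β ≈ 0.00368

For Gamma(k, rate β): mean = k/β, variance = k/β², so CV = 1/√k.
CV = SD/mean = 350/451 = 0.7761, hence k = 1/CV² = 1.66.
Then β = k/mean = 1.66/451 = 0.00368.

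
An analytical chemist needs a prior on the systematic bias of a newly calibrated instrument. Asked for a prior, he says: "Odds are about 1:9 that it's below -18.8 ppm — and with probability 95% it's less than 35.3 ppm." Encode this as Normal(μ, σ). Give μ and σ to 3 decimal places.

μ = 4.892, σ = 18.487

The p-quantile of Normal(μ,σ) is μ + z_p·σ, with z_{0.1} = -1.282 and z_{0.95} = 1.645.
Eliminate σ: μ = (z₂·x₁ − z₁·x₂)/(z₂ − z₁) = (1.645·-18.8 − (-1.282)·35.3)/2.926 = 4.892.
Then σ = (x₂ − x₁)/(z₂ − z₁) = (35.3 − -18.8)/2.926 = 18.487.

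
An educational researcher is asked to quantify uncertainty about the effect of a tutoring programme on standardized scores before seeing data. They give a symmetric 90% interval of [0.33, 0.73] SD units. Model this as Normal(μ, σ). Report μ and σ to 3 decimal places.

A symmetric 90% interval runs μ ± z·σ with z = 1.645.
Half-width = 0.2, so σ = 0.2/1.645 = 0.122.
μ is the interval midpoint, 0.530.

μ = 0.530, σ = 0.122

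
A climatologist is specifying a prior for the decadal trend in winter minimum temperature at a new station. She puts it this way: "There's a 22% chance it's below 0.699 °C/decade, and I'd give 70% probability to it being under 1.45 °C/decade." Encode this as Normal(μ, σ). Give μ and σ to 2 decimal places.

μ = 1.15, σ = 0.58

For Normal(μ,σ), the p-quantile is μ + z_p·σ. Here z_{0.22} = -0.7722, z_{0.7} = 0.5244.
So 0.699 = μ − 0.7722σ and 1.45 = μ + 0.5244σ.
Subtracting: σ = (1.45 − 0.699)/(0.5244 − (-0.7722)) = 0.58.
Then μ = 0.699 − (-0.7722)·0.58 = 1.15.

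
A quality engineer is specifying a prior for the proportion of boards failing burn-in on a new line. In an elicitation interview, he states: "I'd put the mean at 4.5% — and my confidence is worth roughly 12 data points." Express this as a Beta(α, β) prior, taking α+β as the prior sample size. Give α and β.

Under the effective-sample-size interpretation, Beta(α, β) has prior mean α/(α+β) and prior sample size α+β.
So α+β = 12 and α/(α+β) = 0.045, giving α = 0.045·12 = 0.54 and β = 12 − 0.54 = 11.46.

α = 0.54, β = 11.46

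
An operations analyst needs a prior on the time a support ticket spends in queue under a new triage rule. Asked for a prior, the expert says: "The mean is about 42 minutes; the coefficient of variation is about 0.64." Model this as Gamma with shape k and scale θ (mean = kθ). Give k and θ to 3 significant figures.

k ≈ 2.44, θ ≈ 17.2

For Gamma(k, scale θ): mean = kθ, variance = kθ², so CV = 1/√k.
CV = 0.64, hence k = 1/CV² = 2.44.
Then θ = mean/k = 42/2.44 = 17.2.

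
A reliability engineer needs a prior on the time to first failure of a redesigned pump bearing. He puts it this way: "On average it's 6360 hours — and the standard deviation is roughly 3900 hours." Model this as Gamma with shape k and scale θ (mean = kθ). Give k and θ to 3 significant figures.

For Gamma(k, scale θ): mean = kθ, variance = kθ², so CV = 1/√k.
CV = SD/mean = 3900/6360 = 0.6132, hence k = 1/CV² = 2.66.
Then θ = mean/k = 6360/2.66 = 2390.

k ≈ 2.66, θ ≈ 2390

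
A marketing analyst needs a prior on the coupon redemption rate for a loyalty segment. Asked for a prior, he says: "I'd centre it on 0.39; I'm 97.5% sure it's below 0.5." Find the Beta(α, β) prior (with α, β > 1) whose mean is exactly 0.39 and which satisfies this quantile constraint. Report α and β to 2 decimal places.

α ≈ 30.37, β ≈ 47.50

With mean 0.39 fixed, write α = 0.39s, β = 0.61s where s = α+β.
Need P(θ < 0.5) = 0.975 under Beta(0.39s, 0.61s). Normal approximation: (q−m)/√(m(1−m)/s) ≈ z_{0.975} = 1.96, so s ≈ 0.39·0.61·(1.96)²/(0.5−0.39)² = 75.5.
At s = 75.5: P(θ<0.5) ≈ 0.973. Adjusting to match 0.975 gives s ≈ 77.87.
So α = 0.39·77.87 ≈ 30.37, β = 0.61·77.87 ≈ 47.50.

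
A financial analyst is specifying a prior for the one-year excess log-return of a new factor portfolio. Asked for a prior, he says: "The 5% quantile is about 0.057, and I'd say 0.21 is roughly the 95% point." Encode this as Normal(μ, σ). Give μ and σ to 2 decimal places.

For Normal(μ,σ), the p-quantile is μ + z_p·σ. Here z_{0.05} = -1.645, z_{0.95} = 1.645.
So 0.057 = μ − 1.645σ and 0.21 = μ + 1.645σ.
Subtracting: σ = (0.21 − 0.057)/(1.645 − (-1.645)) = 0.05.
Then μ = 0.057 − (-1.645)·0.05 = 0.13.

μ = 0.13, σ = 0.05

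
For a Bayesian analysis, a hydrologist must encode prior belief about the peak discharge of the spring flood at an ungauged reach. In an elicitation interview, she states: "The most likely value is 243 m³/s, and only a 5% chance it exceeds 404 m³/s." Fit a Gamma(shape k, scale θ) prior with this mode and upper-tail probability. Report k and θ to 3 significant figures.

k ≈ 11.8, θ ≈ 22.5

Gamma(k,θ) with k>1 has mode (k−1)θ, so θ = 243/(k−1).
Need P(X < 404) = 0.95 with θ tied to k this way. Start at k = 2, θ = 243: P(X<404) ≈ 0.495.
Too low — raise k to concentrate. Iterating converges to k ≈ 11.8.
Then θ = 243/(11.8−1) ≈ 22.5.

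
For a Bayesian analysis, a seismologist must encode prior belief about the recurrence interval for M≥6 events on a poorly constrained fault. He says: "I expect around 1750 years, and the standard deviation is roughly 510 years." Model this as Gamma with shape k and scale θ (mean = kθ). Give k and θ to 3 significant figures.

For Gamma(k, scale θ): mean = kθ, variance = kθ², so CV = 1/√k.
CV = SD/mean = 510/1750 = 0.2914, hence k = 1/CV² = 11.8.
Then θ = mean/k = 1750/11.8 = 149.

k ≈ 11.8, θ ≈ 149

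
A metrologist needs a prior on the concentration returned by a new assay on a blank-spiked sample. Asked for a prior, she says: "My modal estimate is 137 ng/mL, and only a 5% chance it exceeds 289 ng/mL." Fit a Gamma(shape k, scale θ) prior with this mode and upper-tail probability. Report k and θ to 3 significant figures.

k ≈ 5.96, θ ≈ 27.6

Gamma(k,θ) with k>1 has mode (k−1)θ, so θ = 137/(k−1).
Need P(X < 289) = 0.95 with θ tied to k this way. Start at k = 2, θ = 137: P(X<289) ≈ 0.623.
Too low — raise k to concentrate. Iterating converges to k ≈ 5.96.
Then θ = 137/(5.96−1) ≈ 27.6.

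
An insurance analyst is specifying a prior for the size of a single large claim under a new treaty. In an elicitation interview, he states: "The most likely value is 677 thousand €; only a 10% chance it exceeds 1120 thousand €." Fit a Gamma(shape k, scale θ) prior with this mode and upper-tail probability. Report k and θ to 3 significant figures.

Gamma(k,θ) with k>1 has mode (k−1)θ, so θ = 677/(k−1).
Need P(X < 1120) = 0.9 with θ tied to k this way. Start at k = 2, θ = 677: P(X<1120) ≈ 0.492.
Too low — raise k to concentrate. Iterating converges to k ≈ 8.45.
Then θ = 677/(8.45−1) ≈ 90.9.

k ≈ 8.45, θ ≈ 90.9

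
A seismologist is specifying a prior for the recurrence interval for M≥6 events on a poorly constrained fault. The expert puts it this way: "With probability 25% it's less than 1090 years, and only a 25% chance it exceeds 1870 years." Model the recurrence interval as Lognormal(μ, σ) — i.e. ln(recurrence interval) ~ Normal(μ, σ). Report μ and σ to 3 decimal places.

If T ~ Lognormal(μ,σ) then ln T ~ Normal(μ,σ), so the p-quantile of ln T is μ + z_p·σ.
ln(1090) = 6.994 and ln(1870) = 7.534; z_{0.25} = -0.6745, z_{0.75} = 0.6745.
σ = (7.534 − 6.994)/(0.6745 − (-0.6745)) = 0.400.
μ = 6.994 − (-0.6745)·0.400 = 7.264.

μ ≈ 7.264, σ ≈ 0.400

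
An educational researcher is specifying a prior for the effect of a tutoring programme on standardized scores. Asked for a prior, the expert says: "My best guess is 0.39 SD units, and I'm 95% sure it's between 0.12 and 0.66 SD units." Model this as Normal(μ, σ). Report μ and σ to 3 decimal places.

A symmetric 95% interval runs μ ± z·σ with z = 1.96.
Half-width = 0.27, so σ = 0.27/1.96 = 0.138.
μ is the stated best guess, 0.390.

μ = 0.390, σ = 0.138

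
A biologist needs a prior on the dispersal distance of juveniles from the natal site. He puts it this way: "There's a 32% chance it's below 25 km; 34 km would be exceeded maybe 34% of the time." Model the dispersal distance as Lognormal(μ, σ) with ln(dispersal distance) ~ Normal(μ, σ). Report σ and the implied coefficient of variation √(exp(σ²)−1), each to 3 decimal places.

If T ~ Lognormal(μ,σ) then ln T ~ Normal(μ,σ), so the p-quantile of ln T is μ + z_p·σ.
ln(25) = 3.219 and ln(34) = 3.526; z_{0.32} = -0.4677, z_{0.66} = 0.4125.
σ = (3.526 − 3.219)/(0.4125 − (-0.4677)) = 0.349.
μ = 3.219 − (-0.4677)·0.349 = 3.382.
CV = √(exp(σ²)−1) = √(exp(0.1220)−1) = 0.360.

σ ≈ 0.349, CV ≈ 0.360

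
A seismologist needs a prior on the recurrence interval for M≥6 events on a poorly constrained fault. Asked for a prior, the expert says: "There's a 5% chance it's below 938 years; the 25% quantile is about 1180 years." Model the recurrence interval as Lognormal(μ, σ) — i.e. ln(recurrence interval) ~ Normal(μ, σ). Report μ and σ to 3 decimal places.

If T ~ Lognormal(μ,σ) then ln T ~ Normal(μ,σ), so the p-quantile of ln T is μ + z_p·σ.
ln(938) = 6.844 and ln(1180) = 7.073; z_{0.05} = -1.645, z_{0.25} = -0.6745.
σ = (7.073 − 6.844)/(-0.6745 − (-1.645)) = 0.237.
μ = 6.844 − (-1.645)·0.237 = 7.233.

μ ≈ 7.233, σ ≈ 0.237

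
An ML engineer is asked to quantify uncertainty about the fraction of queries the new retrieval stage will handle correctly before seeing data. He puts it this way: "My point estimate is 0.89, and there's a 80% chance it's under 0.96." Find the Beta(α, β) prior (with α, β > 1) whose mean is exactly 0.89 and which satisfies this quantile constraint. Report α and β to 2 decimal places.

With mean 0.89 fixed, write α = 0.89s, β = 0.11s where s = α+β.
Need P(θ < 0.96) = 0.8 under Beta(0.89s, 0.11s). Normal approximation: (q−m)/√(m(1−m)/s) ≈ z_{0.8} = 0.842, so s ≈ 0.89·0.11·(0.842)²/(0.96−0.89)² = 14.2.
At s = 14.2: P(θ<0.96) ≈ 0.806. Adjusting to match 0.8 gives s ≈ 13.74.
So α = 0.89·13.74 ≈ 12.22, β = 0.11·13.74 ≈ 1.51.

α ≈ 12.22, β ≈ 1.51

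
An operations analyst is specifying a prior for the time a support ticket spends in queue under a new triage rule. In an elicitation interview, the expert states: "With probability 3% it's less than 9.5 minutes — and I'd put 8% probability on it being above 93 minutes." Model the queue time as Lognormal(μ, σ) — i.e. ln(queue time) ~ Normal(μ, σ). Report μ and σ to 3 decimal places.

If T ~ Lognormal(μ,σ) then ln T ~ Normal(μ,σ), so the p-quantile of ln T is μ + z_p·σ.
ln(9.5) = 2.251 and ln(93) = 4.533; z_{0.03} = -1.881, z_{0.92} = 1.405.
σ = (4.533 − 2.251)/(1.405 − (-1.881)) = 0.694.
μ = 2.251 − (-1.881)·0.694 = 3.557.

μ ≈ 3.557, σ ≈ 0.694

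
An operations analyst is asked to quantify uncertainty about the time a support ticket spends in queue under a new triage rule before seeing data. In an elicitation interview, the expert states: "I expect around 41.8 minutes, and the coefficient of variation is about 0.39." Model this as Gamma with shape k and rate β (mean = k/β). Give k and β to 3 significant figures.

For Gamma(k, rate β): mean = k/β, variance = k/β², so CV = 1/√k.
CV = 0.39, hence k = 1/CV² = 6.57.
Then β = k/mean = 6.57/41.8 = 0.157.

k ≈ 6.57, β ≈ 0.157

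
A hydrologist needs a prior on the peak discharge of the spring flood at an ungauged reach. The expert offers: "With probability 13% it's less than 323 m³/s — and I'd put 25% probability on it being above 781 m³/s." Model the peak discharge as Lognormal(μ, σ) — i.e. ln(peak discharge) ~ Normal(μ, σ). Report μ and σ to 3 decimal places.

If T ~ Lognormal(μ,σ) then ln T ~ Normal(μ,σ), so the p-quantile of ln T is μ + z_p·σ.
ln(323) = 5.778 and ln(781) = 6.661; z_{0.13} = -1.126, z_{0.75} = 0.6745.
σ = (6.661 − 5.778)/(0.6745 − (-1.126)) = 0.490.
μ = 5.778 − (-1.126)·0.490 = 6.330.

μ ≈ 6.330, σ ≈ 0.490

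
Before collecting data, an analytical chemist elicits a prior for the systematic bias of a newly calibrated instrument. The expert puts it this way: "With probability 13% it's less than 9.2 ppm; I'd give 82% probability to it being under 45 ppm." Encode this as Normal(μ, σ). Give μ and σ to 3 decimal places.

The p-quantile of Normal(μ,σ) is μ + z_p·σ, with z_{0.13} = -1.126 and z_{0.82} = 0.9154.
Eliminate σ: μ = (z₂·x₁ − z₁·x₂)/(z₂ − z₁) = (0.9154·9.2 − (-1.126)·45)/2.042 = 28.950.
Then σ = (x₂ − x₁)/(z₂ − z₁) = (45 − 9.2)/2.042 = 17.534.

μ = 28.950, σ = 17.534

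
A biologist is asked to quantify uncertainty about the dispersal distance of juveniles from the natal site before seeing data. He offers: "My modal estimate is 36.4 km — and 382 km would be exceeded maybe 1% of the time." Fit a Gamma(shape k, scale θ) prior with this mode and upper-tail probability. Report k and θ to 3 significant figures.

Gamma(k,θ) with k>1 has mode (k−1)θ, so θ = 36.4/(k−1).
Need P(X < 382) = 0.99 with θ tied to k this way. Start at k = 2, θ = 36.4: P(X<382) ≈ 1.000.
Too high — lower k to spread out. Iterating converges to k ≈ 1.55.
Then θ = 36.4/(1.55−1) ≈ 66.2.

k ≈ 1.55, θ ≈ 66.2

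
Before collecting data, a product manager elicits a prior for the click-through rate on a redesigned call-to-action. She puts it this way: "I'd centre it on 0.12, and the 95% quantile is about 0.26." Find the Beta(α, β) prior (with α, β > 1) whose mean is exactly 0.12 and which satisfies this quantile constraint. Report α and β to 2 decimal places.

α ≈ 2.24, β ≈ 16.46

With mean 0.12 fixed, write α = 0.12s, β = 0.88s where s = α+β.
Need P(θ < 0.26) = 0.95 under Beta(0.12s, 0.88s). Normal approximation: (q−m)/√(m(1−m)/s) ≈ z_{0.95} = 1.64, so s ≈ 0.12·0.88·(1.64)²/(0.26−0.12)² = 14.6.
At s = 14.6: P(θ<0.26) ≈ 0.932. Adjusting to match 0.95 gives s ≈ 18.70.
So α = 0.12·18.70 ≈ 2.24, β = 0.88·18.70 ≈ 16.46.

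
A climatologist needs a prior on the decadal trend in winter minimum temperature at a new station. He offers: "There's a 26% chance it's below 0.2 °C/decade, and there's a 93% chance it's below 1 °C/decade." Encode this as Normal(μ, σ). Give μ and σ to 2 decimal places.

For Normal(μ,σ), the p-quantile is μ + z_p·σ. Here z_{0.26} = -0.6433, z_{0.93} = 1.476.
So 0.2 = μ − 0.6433σ and 1 = μ + 1.476σ.
Subtracting: σ = (1 − 0.2)/(1.476 − (-0.6433)) = 0.38.
Then μ = 0.2 − (-0.6433)·0.38 = 0.44.

μ = 0.44, σ = 0.38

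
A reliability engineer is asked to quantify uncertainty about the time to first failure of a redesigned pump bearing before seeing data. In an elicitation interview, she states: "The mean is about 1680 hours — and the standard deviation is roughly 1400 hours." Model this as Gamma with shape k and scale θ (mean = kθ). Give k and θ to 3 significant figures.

k ≈ 1.44, θ ≈ 1170

For Gamma(k, scale θ): mean = kθ, variance = kθ², so CV = 1/√k.
CV = SD/mean = 1400/1680 = 0.8333, hence k = 1/CV² = 1.44.
Then θ = mean/k = 1680/1.44 = 1170.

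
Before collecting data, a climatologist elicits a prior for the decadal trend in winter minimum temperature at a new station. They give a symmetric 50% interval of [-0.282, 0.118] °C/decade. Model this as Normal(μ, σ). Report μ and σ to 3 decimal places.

A symmetric 50% interval runs μ ± z·σ with z = 0.6745.
Half-width = 0.2, so σ = 0.2/0.6745 = 0.297.
μ is the interval midpoint, -0.082.

μ = -0.082, σ = 0.297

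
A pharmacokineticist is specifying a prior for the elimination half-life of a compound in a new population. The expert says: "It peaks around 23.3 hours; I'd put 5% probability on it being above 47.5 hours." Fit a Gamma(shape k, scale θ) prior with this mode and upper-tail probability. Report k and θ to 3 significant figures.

Gamma(k,θ) with k>1 has mode (k−1)θ, so θ = 23.3/(k−1).
Need P(X < 47.5) = 0.95 with θ tied to k this way. Start at k = 2, θ = 23.3: P(X<47.5) ≈ 0.604.
Too low — raise k to concentrate. Iterating converges to k ≈ 6.46.
Then θ = 23.3/(6.46−1) ≈ 4.27.

k ≈ 6.46, θ ≈ 4.27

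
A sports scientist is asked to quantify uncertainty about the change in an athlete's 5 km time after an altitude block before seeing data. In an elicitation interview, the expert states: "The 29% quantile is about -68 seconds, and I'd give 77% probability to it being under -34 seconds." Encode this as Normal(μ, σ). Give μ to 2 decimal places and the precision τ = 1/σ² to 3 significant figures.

For Normal(μ,σ), the p-quantile is μ + z_p·σ. Here z_{0.29} = -0.5534, z_{0.77} = 0.7388.
So -68 = μ − 0.5534σ and -34 = μ + 0.7388σ.
Subtracting: σ = (-34 − -68)/(0.7388 − (-0.5534)) = 26.31.
Then μ = -68 − (-0.5534)·26.31 = -53.44.
Precision τ = 1/σ² = 1/26.31² = 0.00144.

μ = -53.44, τ = 0.00144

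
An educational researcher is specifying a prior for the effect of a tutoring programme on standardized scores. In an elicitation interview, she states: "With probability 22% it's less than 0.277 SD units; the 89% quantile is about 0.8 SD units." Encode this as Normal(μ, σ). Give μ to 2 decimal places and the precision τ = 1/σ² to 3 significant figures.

For Normal(μ,σ), the p-quantile is μ + z_p·σ. Here z_{0.22} = -0.7722, z_{0.89} = 1.227.
So 0.277 = μ − 0.7722σ and 0.8 = μ + 1.227σ.
Subtracting: σ = (0.8 − 0.277)/(1.227 − (-0.7722)) = 0.26.
Then μ = 0.277 − (-0.7722)·0.26 = 0.48.
Precision τ = 1/σ² = 1/0.2617² = 14.6.

μ = 0.48, τ = 14.6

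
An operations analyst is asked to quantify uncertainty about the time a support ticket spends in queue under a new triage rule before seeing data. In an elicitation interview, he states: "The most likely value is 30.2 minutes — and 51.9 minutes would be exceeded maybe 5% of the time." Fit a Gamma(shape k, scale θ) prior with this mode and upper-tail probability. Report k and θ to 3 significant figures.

Gamma(k,θ) with k>1 has mode (k−1)θ, so θ = 30.2/(k−1).
Need P(X < 51.9) = 0.95 with θ tied to k this way. Start at k = 2, θ = 30.2: P(X<51.9) ≈ 0.512.
Too low — raise k to concentrate. Iterating converges to k ≈ 10.5.
Then θ = 30.2/(10.5−1) ≈ 3.17.

k ≈ 10.5, θ ≈ 3.17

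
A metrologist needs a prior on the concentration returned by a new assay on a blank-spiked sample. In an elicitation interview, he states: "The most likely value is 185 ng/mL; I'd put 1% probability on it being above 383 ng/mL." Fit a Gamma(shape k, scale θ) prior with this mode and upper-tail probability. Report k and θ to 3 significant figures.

Gamma(k,θ) with k>1 has mode (k−1)θ, so θ = 185/(k−1).
Need P(X < 383) = 0.99 with θ tied to k this way. Start at k = 2, θ = 185: P(X<383) ≈ 0.613.
Too low — raise k to concentrate. Iterating converges to k ≈ 10.2.
Then θ = 185/(10.2−1) ≈ 20.1.

k ≈ 10.2, θ ≈ 20.1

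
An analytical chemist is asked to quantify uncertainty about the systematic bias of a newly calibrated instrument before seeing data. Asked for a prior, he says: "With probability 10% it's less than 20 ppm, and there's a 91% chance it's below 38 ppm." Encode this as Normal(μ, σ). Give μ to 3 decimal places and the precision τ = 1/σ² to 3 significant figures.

The p-quantile of Normal(μ,σ) is μ + z_p·σ, with z_{0.1} = -1.282 and z_{0.91} = 1.341.
Eliminate σ: μ = (z₂·x₁ − z₁·x₂)/(z₂ − z₁) = (1.341·20 − (-1.282)·38)/2.622 = 28.797.
Then σ = (x₂ − x₁)/(z₂ − z₁) = (38 − 20)/2.622 = 6.864.
Precision τ = 1/σ² = 1/6.864² = 0.0212.

μ = 28.797, τ = 0.0212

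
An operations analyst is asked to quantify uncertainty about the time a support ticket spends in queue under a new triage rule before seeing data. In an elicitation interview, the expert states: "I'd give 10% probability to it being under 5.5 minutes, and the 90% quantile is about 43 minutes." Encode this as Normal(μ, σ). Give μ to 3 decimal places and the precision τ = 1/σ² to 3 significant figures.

μ = 24.250, τ = 0.00467

The p-quantile of Normal(μ,σ) is μ + z_p·σ, with z_{0.1} = -1.282 and z_{0.9} = 1.282.
Eliminate σ: μ = (z₂·x₁ − z₁·x₂)/(z₂ − z₁) = (1.282·5.5 − (-1.282)·43)/2.563 = 24.250.
Then σ = (x₂ − x₁)/(z₂ − z₁) = (43 − 5.5)/2.563 = 14.631.
Precision τ = 1/σ² = 1/14.63² = 0.00467.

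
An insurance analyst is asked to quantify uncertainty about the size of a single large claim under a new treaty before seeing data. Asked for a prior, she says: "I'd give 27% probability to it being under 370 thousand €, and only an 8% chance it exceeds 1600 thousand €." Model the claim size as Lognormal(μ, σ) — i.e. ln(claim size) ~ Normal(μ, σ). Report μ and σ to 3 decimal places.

If T ~ Lognormal(μ,σ) then ln T ~ Normal(μ,σ), so the p-quantile of ln T is μ + z_p·σ.
ln(370) = 5.914 and ln(1600) = 7.378; z_{0.27} = -0.6128, z_{0.92} = 1.405.
σ = (7.378 − 5.914)/(1.405 − (-0.6128)) = 0.726.
μ = 5.914 − (-0.6128)·0.726 = 6.358.

μ ≈ 6.358, σ ≈ 0.726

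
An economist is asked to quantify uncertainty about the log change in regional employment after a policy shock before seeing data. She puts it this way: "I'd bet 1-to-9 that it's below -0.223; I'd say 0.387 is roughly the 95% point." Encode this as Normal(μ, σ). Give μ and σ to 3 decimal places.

For Normal(μ,σ), the p-quantile is μ + z_p·σ. Here z_{0.1} = -1.282, z_{0.95} = 1.645.
So -0.223 = μ − 1.282σ and 0.387 = μ + 1.645σ.
Subtracting: σ = (0.387 − -0.223)/(1.645 − (-1.282)) = 0.208.
Then μ = -0.223 − (-1.282)·0.208 = 0.044.

μ = 0.044, σ = 0.208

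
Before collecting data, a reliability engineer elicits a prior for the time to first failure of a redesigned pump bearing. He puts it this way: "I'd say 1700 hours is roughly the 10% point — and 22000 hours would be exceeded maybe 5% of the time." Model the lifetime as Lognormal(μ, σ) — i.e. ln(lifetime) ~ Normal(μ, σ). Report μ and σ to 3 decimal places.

μ ≈ 8.560, σ ≈ 0.875

If T ~ Lognormal(μ,σ) then ln T ~ Normal(μ,σ), so the p-quantile of ln T is μ + z_p·σ.
ln(1700) = 7.438 and ln(22000) = 9.999; z_{0.1} = -1.282, z_{0.95} = 1.645.
σ = (9.999 − 7.438)/(1.645 − (-1.282)) = 0.875.
μ = 7.438 − (-1.282)·0.875 = 8.560.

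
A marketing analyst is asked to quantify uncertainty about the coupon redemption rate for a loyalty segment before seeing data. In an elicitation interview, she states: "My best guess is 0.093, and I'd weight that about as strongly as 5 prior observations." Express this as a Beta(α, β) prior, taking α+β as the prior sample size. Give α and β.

Under the effective-sample-size interpretation, Beta(α, β) has prior mean α/(α+β) and prior sample size α+β.
So α+β = 5 and α/(α+β) = 0.093, giving α = 0.093·5 = 0.465 and β = 5 − 0.465 = 4.535.

α = 0.465, β = 4.535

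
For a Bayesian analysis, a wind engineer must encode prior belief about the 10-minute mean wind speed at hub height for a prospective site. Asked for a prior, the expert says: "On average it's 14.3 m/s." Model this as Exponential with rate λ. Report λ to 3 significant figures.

λ ≈ 0.0699

Exponential mean = 1/λ, so λ = 1/14.3 = 0.0699.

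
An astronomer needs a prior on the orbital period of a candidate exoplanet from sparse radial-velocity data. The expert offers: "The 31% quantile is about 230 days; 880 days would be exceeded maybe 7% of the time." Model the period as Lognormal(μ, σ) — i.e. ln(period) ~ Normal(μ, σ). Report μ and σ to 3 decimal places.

μ ≈ 5.776, σ ≈ 0.681

If T ~ Lognormal(μ,σ) then ln T ~ Normal(μ,σ), so the p-quantile of ln T is μ + z_p·σ.
ln(230) = 5.438 and ln(880) = 6.78; z_{0.31} = -0.4959, z_{0.93} = 1.476.
σ = (6.78 − 5.438)/(1.476 − (-0.4959)) = 0.681.
μ = 5.438 − (-0.4959)·0.681 = 5.776.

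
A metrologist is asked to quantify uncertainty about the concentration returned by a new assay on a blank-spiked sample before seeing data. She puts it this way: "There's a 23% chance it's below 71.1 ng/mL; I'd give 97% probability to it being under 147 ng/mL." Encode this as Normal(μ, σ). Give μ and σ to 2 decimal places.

The p-quantile of Normal(μ,σ) is μ + z_p·σ, with z_{0.23} = -0.7388 and z_{0.97} = 1.881.
Eliminate σ: μ = (z₂·x₁ − z₁·x₂)/(z₂ − z₁) = (1.881·71.1 − (-0.7388)·147)/2.62 = 92.51.
Then σ = (x₂ − x₁)/(z₂ − z₁) = (147 − 71.1)/2.62 = 28.97.

μ = 92.51, σ = 28.97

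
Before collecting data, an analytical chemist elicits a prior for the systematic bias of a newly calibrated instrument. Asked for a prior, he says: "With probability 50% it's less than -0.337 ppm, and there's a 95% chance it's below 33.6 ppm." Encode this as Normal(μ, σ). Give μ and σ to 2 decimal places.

The p-quantile of Normal(μ,σ) is μ + z_p·σ, with z_{0.5} = 0 and z_{0.95} = 1.645.
Eliminate σ: μ = (z₂·x₁ − z₁·x₂)/(z₂ − z₁) = (1.645·-0.337 − (0)·33.6)/1.645 = -0.34.
Then σ = (x₂ − x₁)/(z₂ − z₁) = (33.6 − -0.337)/1.645 = 20.63.

μ = -0.34, σ = 20.63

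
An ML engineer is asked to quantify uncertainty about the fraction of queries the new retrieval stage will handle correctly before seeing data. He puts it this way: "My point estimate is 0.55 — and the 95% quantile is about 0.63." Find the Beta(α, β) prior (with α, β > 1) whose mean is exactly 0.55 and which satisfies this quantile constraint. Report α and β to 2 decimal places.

α ≈ 56.27, β ≈ 46.04

With mean 0.55 fixed, write α = 0.55s, β = 0.45s where s = α+β.
Need P(θ < 0.63) = 0.95 under Beta(0.55s, 0.45s). Normal approximation: (q−m)/√(m(1−m)/s) ≈ z_{0.95} = 1.64, so s ≈ 0.55·0.45·(1.64)²/(0.63−0.55)² = 104.6.
At s = 104.6: P(θ<0.63) ≈ 0.952. Adjusting to match 0.95 gives s ≈ 102.31.
So α = 0.55·102.31 ≈ 56.27, β = 0.45·102.31 ≈ 46.04.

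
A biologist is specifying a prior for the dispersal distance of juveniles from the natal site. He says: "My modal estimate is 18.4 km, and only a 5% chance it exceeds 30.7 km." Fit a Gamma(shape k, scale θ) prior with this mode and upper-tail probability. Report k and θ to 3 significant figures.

k ≈ 11.7, θ ≈ 1.73

Gamma(k,θ) with k>1 has mode (k−1)θ, so θ = 18.4/(k−1).
Need P(X < 30.7) = 0.95 with θ tied to k this way. Start at k = 2, θ = 18.4: P(X<30.7) ≈ 0.497.
Too low — raise k to concentrate. Iterating converges to k ≈ 11.7.
Then θ = 18.4/(11.7−1) ≈ 1.73.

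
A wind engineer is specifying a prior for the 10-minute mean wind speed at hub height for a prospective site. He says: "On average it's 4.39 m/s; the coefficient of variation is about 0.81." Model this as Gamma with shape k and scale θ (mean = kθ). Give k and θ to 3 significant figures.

For Gamma(k, scale θ): mean = kθ, variance = kθ², so CV = 1/√k.
CV = 0.81, hence k = 1/CV² = 1.52.
Then θ = mean/k = 4.39/1.52 = 2.88.

k ≈ 1.52, θ ≈ 2.88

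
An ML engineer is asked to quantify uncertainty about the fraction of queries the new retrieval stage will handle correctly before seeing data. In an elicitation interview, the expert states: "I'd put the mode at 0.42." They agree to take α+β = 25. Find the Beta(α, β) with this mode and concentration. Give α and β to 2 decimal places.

For α,β > 1 the Beta mode is (α−1)/(α+β−2). With α+β = 25, the mode is (α−1)/23.
Set (α−1)/23 = 0.42 → α = 1 + 0.42·23 = 10.66.
β = 25 − α = 14.34.

α = 10.66, β = 14.34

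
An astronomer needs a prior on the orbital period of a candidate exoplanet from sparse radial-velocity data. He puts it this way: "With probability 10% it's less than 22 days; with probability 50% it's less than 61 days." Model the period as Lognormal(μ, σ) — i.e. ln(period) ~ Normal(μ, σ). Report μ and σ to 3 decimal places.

If T ~ Lognormal(μ,σ) then ln T ~ Normal(μ,σ), so the p-quantile of ln T is μ + z_p·σ.
ln(22) = 3.091 and ln(61) = 4.111; z_{0.1} = -1.282, z_{0.5} = 0.
σ = (4.111 − 3.091)/(0 − (-1.282)) = 0.796.
μ = 3.091 − (-1.282)·0.796 = 4.111.

μ ≈ 4.111, σ ≈ 0.796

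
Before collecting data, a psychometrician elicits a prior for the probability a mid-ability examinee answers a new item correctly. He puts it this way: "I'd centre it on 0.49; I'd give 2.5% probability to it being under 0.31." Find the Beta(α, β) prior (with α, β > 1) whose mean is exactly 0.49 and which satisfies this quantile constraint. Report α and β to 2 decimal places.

α ≈ 13.69, β ≈ 14.24

With mean 0.49 fixed, write α = 0.49s, β = 0.51s where s = α+β.
Need P(θ < 0.31) = 0.025 under Beta(0.49s, 0.51s). Normal approximation: (q−m)/√(m(1−m)/s) ≈ z_{0.025} = -1.96, so s ≈ 0.49·0.51·(-1.96)²/(0.31−0.49)² = 29.6.
At s = 29.6: P(θ<0.31) ≈ 0.022. Adjusting to match 0.025 gives s ≈ 27.93.
So α = 0.49·27.93 ≈ 13.69, β = 0.51·27.93 ≈ 14.24.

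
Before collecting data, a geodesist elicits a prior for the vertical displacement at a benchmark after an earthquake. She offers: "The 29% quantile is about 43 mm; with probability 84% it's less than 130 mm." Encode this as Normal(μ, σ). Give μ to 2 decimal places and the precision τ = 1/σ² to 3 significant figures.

The p-quantile of Normal(μ,σ) is μ + z_p·σ, with z_{0.29} = -0.5534 and z_{0.84} = 0.9945.
Eliminate σ: μ = (z₂·x₁ − z₁·x₂)/(z₂ − z₁) = (0.9945·43 − (-0.5534)·130)/1.548 = 74.10.
Then σ = (x₂ − x₁)/(z₂ − z₁) = (130 − 43)/1.548 = 56.21.
Precision τ = 1/σ² = 1/56.21² = 0.000317.

μ = 74.10, τ = 0.000317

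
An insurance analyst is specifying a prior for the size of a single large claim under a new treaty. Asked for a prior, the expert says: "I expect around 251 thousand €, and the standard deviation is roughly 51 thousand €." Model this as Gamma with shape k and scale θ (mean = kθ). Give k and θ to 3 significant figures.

For Gamma(k, scale θ): mean = kθ, variance = kθ², so CV = 1/√k.
CV = SD/mean = 51/251 = 0.2032, hence k = 1/CV² = 24.2.
Then θ = mean/k = 251/24.2 = 10.4.

k ≈ 24.2, θ ≈ 10.4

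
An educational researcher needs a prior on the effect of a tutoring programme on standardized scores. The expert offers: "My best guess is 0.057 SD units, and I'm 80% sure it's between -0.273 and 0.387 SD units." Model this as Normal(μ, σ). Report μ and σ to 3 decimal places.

μ = 0.057, σ = 0.258

A symmetric 80% interval runs μ ± z·σ with z = 1.282.
Half-width = 0.33, so σ = 0.33/1.282 = 0.258.
μ is the stated best guess, 0.057.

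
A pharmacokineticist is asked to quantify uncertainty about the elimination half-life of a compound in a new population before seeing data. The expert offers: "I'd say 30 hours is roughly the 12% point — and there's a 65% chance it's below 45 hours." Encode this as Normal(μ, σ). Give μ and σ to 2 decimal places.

μ = 41.30, σ = 9.61

The p-quantile of Normal(μ,σ) is μ + z_p·σ, with z_{0.12} = -1.175 and z_{0.65} = 0.3853.
Eliminate σ: μ = (z₂·x₁ − z₁·x₂)/(z₂ − z₁) = (0.3853·30 − (-1.175)·45)/1.56 = 41.30.
Then σ = (x₂ − x₁)/(z₂ − z₁) = (45 − 30)/1.56 = 9.61.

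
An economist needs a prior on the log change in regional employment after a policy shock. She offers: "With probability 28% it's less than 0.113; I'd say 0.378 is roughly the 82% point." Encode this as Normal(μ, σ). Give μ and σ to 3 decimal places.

μ = 0.216, σ = 0.177

The p-quantile of Normal(μ,σ) is μ + z_p·σ, with z_{0.28} = -0.5828 and z_{0.82} = 0.9154.
Eliminate σ: μ = (z₂·x₁ − z₁·x₂)/(z₂ − z₁) = (0.9154·0.113 − (-0.5828)·0.378)/1.498 = 0.216.
Then σ = (x₂ − x₁)/(z₂ − z₁) = (0.378 − 0.113)/1.498 = 0.177.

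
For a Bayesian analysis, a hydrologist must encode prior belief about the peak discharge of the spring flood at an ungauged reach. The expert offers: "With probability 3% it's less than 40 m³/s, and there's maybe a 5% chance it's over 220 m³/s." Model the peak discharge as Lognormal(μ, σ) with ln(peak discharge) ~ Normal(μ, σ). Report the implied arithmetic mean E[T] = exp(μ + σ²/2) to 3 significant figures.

If T ~ Lognormal(μ,σ) then ln T ~ Normal(μ,σ), so the p-quantile of ln T is μ + z_p·σ.
ln(40) = 3.689 and ln(220) = 5.394; z_{0.03} = -1.881, z_{0.95} = 1.645.
σ = (5.394 − 3.689)/(1.645 − (-1.881)) = 0.484.
μ = 3.689 − (-1.881)·0.484 = 4.598.
E[T] = exp(μ + σ²/2) = exp(4.598 + 0.1169) = 112 m³/s.

E[T] ≈ 112 m³/s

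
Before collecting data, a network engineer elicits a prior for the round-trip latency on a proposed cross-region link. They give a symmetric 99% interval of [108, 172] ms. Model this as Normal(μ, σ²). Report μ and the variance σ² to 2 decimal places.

A symmetric 99% interval runs μ ± z·σ with z = 2.576.
Half-width = 32, so σ = 32/2.576 = 12.423 and σ² = 154.34.
μ is the interval midpoint, 140.00.

μ = 140.00, σ² = 154.34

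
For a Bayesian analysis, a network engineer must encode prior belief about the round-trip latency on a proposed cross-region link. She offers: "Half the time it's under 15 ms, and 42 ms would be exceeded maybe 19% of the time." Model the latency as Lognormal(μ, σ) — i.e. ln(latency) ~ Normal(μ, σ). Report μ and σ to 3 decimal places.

If T ~ Lognormal(μ,σ) then ln T ~ Normal(μ,σ), so the p-quantile of ln T is μ + z_p·σ.
ln(15) = 2.708 and ln(42) = 3.738; z_{0.5} = 0, z_{0.81} = 0.8779.
σ = (3.738 − 2.708)/(0.8779 − (0)) = 1.173.
μ = 2.708 − (0)·1.173 = 2.708.

μ ≈ 2.708, σ ≈ 1.173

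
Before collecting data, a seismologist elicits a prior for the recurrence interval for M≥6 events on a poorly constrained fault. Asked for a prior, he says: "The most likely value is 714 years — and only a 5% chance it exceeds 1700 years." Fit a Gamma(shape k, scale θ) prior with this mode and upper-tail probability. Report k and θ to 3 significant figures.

k ≈ 4.63, θ ≈ 197

Gamma(k,θ) with k>1 has mode (k−1)θ, so θ = 714/(k−1).
Need P(X < 1700) = 0.95 with θ tied to k this way. Start at k = 2, θ = 714: P(X<1700) ≈ 0.687.
Too low — raise k to concentrate. Iterating converges to k ≈ 4.63.
Then θ = 714/(4.63−1) ≈ 197.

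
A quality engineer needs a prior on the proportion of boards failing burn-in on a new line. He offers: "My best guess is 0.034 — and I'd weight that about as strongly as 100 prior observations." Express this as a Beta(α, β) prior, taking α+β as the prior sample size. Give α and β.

Under the effective-sample-size interpretation, Beta(α, β) has prior mean α/(α+β) and prior sample size α+β.
So α+β = 100 and α/(α+β) = 0.034, giving α = 0.034·100 = 3.4 and β = 100 − 3.4 = 96.6.

α = 3.4, β = 96.6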